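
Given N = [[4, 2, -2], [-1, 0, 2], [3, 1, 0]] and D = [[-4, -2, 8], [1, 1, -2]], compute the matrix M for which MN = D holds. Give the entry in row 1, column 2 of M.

2

Right-multiplying both sides by N⁻¹ gives M = DN⁻¹.
det N = 6, so N⁻¹ = [[-1/3, -1/3, 2/3], [1, 1, -1], [-1/6, 1/3, 1/3]].
M = DN⁻¹ = [[-4, -2, 8], [1, 1, -2]] · [[-1/3, -1/3, 2/3], [1, 1, -1], [-1/6, 1/3, 1/3]] = [[-2, 2, 2], [1, 0, -1]].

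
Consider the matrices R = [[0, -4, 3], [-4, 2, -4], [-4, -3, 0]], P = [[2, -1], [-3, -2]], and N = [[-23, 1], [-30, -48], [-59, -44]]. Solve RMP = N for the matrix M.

Isolating M: multiply by R⁻¹ from the left and P⁻¹ from the right, so M = R⁻¹NP⁻¹.
det R = -4; the adjugate gives R⁻¹ = [[3, 9/4, -5/2], [-4, -3, 3], [-5, -4, 4]].
det P = -7, so P⁻¹ = [[2/7, -1/7], [-3/7, -2/7]].
R⁻¹N = [[11, 5], [5, 8], [-1, 11]].
M = (R⁻¹N)P⁻¹ = [[1, -3], [-2, -3], [-5, -3]].

M = [[1, -3], [-2, -3], [-5, -3]]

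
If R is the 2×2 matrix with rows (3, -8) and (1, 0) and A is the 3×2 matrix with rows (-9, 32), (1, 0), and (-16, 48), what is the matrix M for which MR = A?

R is on the right of M, so right-multiply by R⁻¹: M = AR⁻¹.
det R = 8, so R⁻¹ = [[0, 1], [-1/8, 3/8]].
M = AR⁻¹ = [[-9, 32], [1, 0], [-16, 48]] · [[0, 1], [-1/8, 3/8]] = [[-4, 3], [0, 1], [-6, 2]].

M = [[-4, 3], [0, 1], [-6, 2]]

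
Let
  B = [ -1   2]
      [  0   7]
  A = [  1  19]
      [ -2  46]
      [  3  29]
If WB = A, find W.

Right-multiplying both sides by B⁻¹ gives W = AB⁻¹.
det B = -7; the adjugate gives B⁻¹ = [[-1, 2/7], [0, 1/7]].
W = AB⁻¹ = [[1, 19], [-2, 46], [3, 29]] · [[-1, 2/7], [0, 1/7]] = [[-1, 3], [2, 6], [-3, 5]].

W = [[-1, 3], [2, 6], [-3, 5]]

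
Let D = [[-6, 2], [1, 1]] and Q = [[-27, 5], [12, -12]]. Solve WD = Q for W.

Right-multiplying both sides by D⁻¹ gives W = QD⁻¹.
D has determinant -8; D⁻¹ = [[-1/8, 1/4], [1/8, 3/4]].
W = QD⁻¹ = [[-27, 5], [12, -12]] · [[-1/8, 1/4], [1/8, 3/4]] = [[4, -3], [-3, -6]].

W = [[4, -3], [-3, -6]]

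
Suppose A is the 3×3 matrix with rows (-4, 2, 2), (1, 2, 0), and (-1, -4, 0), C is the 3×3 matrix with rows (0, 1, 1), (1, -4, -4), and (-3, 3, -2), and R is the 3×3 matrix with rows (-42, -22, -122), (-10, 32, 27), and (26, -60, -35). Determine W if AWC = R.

W = [[1, -3, -3], [0, -2, 2], [-3, 5, 2]]

Isolating W: multiply by A⁻¹ from the left and C⁻¹ from the right, so W = A⁻¹RC⁻¹.
det A = -4, so A⁻¹ = [[0, 2, 1], [0, -1/2, -1/2], [1/2, 9/2, 5/2]].
det C = 5; the adjugate gives C⁻¹ = [[4, 1, 0], [14/5, 3/5, 1/5], [-9/5, -3/5, -1/5]].
A⁻¹R = [[6, 4, 19], [-8, 14, 4], [-1, -17, -27]].
W = (A⁻¹R)C⁻¹ = [[1, -3, -3], [0, -2, 2], [-3, 5, 2]].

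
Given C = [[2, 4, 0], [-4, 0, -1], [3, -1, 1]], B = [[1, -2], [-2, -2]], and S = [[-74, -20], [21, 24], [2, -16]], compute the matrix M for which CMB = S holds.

M = [[-1, 4], [-4, 5], [5, -5]]

Isolating M: multiply by C⁻¹ from the left and B⁻¹ from the right, so M = C⁻¹SB⁻¹.
det C = 2; the adjugate gives C⁻¹ = [[-1/2, -2, -2], [1/2, 1, 1], [2, 7, 8]].
det B = -6, so B⁻¹ = [[1/3, -1/3], [-1/3, -1/6]].
C⁻¹S = [[-9, -6], [-14, -2], [15, 0]].
M = (C⁻¹S)B⁻¹ = [[-1, 4], [-4, 5], [5, -5]].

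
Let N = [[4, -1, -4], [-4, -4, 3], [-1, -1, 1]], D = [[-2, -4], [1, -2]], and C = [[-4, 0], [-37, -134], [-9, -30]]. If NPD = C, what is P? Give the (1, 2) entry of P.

Isolating P: multiply by N⁻¹ from the left and D⁻¹ from the right, so P = N⁻¹CD⁻¹.
det N = -5, so N⁻¹ = [[1/5, -1, 19/5], [-1/5, 0, -4/5], [0, -1, 4]].
D has determinant 8; D⁻¹ = [[-1/4, 1/2], [-1/8, -1/4]].
N⁻¹C = [[2, 20], [8, 24], [1, 14]].
P = (N⁻¹C)D⁻¹ = [[-3, -4], [-5, -2], [-2, -3]].

-4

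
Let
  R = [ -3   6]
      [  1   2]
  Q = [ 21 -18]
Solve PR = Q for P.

P = [[-5, 6]]

Right-multiplying both sides by R⁻¹ gives P = QR⁻¹.
det R = -12, so R⁻¹ = [[-1/6, 1/2], [1/12, 1/4]].
P = QR⁻¹ = [[21, -18]] · [[-1/6, 1/2], [1/12, 1/4]] = [[-5, 6]].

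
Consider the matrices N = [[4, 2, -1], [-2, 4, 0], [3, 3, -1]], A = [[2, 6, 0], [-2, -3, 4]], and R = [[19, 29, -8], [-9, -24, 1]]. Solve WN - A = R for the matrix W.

WN = R + A = [[21, 35, -8], [-11, -27, 5]].
Right-multiplying both sides by N⁻¹ gives W = (R + A)N⁻¹.
det N = -2, so N⁻¹ = [[2, 1/2, -2], [1, 1/2, -1], [9, 3, -10]].
W = (R + A)N⁻¹ = [[5, 4, 3], [-4, -4, -1]].

W = [[5, 4, 3], [-4, -4, -1]]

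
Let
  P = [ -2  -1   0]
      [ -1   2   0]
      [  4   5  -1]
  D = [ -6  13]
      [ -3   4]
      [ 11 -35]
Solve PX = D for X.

X = [[3, -6], [0, -1], [1, 6]]

Since P multiplies X on the left, X = P⁻¹D.
det P = 5, so P⁻¹ = [[-2/5, -1/5, 0], [-1/5, 2/5, 0], [-13/5, 6/5, -1]].
X = P⁻¹D = [[-2/5, -1/5, 0], [-1/5, 2/5, 0], [-13/5, 6/5, -1]] · [[-6, 13], [-3, 4], [11, -35]] = [[3, -6], [0, -1], [1, 6]].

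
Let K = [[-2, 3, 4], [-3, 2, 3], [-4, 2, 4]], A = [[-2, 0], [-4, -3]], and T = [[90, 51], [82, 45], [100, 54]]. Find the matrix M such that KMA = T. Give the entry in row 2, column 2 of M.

-3

Isolating M: multiply by K⁻¹ from the left and A⁻¹ from the right, so M = K⁻¹TA⁻¹.
det K = 4; the adjugate gives K⁻¹ = [[1/2, -1, 1/4], [0, 2, -3/2], [1/2, -2, 5/4]].
det A = 6; the adjugate gives A⁻¹ = [[-1/2, 0], [2/3, -1/3]].
K⁻¹T = [[-12, -6], [14, 9], [6, 3]].
M = (K⁻¹T)A⁻¹ = [[2, 2], [-1, -3], [-1, -1]].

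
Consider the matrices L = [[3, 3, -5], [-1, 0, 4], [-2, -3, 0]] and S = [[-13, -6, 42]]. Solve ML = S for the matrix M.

M = [[-6, 3, -4]]

Right-multiplying both sides by L⁻¹ gives M = SL⁻¹.
det L = -3, so L⁻¹ = [[-4, -5, -4], [8/3, 10/3, 7/3], [-1, -1, -1]].
M = SL⁻¹ = [[-13, -6, 42]] · [[-4, -5, -4], [8/3, 10/3, 7/3], [-1, -1, -1]] = [[-6, 3, -4]].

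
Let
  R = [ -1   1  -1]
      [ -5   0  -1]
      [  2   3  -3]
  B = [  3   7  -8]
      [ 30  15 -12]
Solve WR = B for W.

Since R sits to the right of W, W = BR⁻¹.
R has determinant -5; R⁻¹ = [[-3/5, 0, 1/5], [17/5, -1, -4/5], [3, -1, -1]].
W = BR⁻¹ = [[3, 7, -8], [30, 15, -12]] · [[-3/5, 0, 1/5], [17/5, -1, -4/5], [3, -1, -1]] = [[-2, 1, 3], [-3, -3, 6]].

W = [[-2, 1, 3], [-3, -3, 6]]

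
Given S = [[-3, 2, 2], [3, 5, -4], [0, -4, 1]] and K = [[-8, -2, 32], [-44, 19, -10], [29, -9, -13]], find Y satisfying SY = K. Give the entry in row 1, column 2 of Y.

-2

Left-multiplying both sides by S⁻¹ gives Y = S⁻¹K.
det S = 3; the adjugate gives S⁻¹ = [[-11/3, -10/3, -6], [-1, -1, -2], [-4, -4, -7]].
Y = S⁻¹K = [[-11/3, -10/3, -6], [-1, -1, -2], [-4, -4, -7]] · [[-8, -2, 32], [-44, 19, -10], [29, -9, -13]] = [[2, -2, -6], [-6, 1, 4], [5, -5, 3]].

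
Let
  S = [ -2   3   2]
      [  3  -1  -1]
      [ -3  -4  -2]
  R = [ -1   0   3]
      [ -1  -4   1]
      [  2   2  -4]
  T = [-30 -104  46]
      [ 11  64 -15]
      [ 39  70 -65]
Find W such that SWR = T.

W = [[-4, -5, -5], [0, 4, 0], [4, 4, -1]]

Isolating W: multiply by S⁻¹ from the left and R⁻¹ from the right, so W = S⁻¹TR⁻¹.
det S = 1, so S⁻¹ = [[-2, -2, -1], [9, 10, 4], [-15, -17, -7]].
R has determinant 4; R⁻¹ = [[7/2, 3/2, 3], [-1/2, -1/2, -1/2], [3/2, 1/2, 1]].
S⁻¹T = [[-1, 10, 3], [-4, -16, 4], [-10, -18, 20]].
W = (S⁻¹T)R⁻¹ = [[-4, -5, -5], [0, 4, 0], [4, 4, -1]].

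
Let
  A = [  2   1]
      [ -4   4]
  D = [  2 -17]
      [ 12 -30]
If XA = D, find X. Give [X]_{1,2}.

Since A sits to the right of X, X = DA⁻¹.
A has determinant 12; A⁻¹ = [[1/3, -1/12], [1/3, 1/6]].
X = DA⁻¹ = [[2, -17], [12, -30]] · [[1/3, -1/12], [1/3, 1/6]] = [[-5, -3], [-6, -6]].

-3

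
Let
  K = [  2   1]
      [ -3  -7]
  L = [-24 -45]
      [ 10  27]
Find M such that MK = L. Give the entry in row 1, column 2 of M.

Since K sits to the right of M, M = LK⁻¹.
K has determinant -11; K⁻¹ = [[7/11, 1/11], [-3/11, -2/11]].
M = LK⁻¹ = [[-24, -45], [10, 27]] · [[7/11, 1/11], [-3/11, -2/11]] = [[-3, 6], [-1, -4]].

6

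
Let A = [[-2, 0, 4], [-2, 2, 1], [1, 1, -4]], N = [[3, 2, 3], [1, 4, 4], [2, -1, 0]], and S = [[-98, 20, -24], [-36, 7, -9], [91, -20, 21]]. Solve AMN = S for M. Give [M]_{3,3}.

-5

Isolating M: multiply by A⁻¹ from the left and N⁻¹ from the right, so M = A⁻¹SN⁻¹.
det A = 2; the adjugate gives A⁻¹ = [[-9/2, 2, -4], [-7/2, 2, -3], [-2, 1, -2]].
det N = 1, so N⁻¹ = [[4, -3, -4], [8, -6, -9], [-9, 7, 10]].
A⁻¹S = [[5, 4, 6], [-2, 4, 3], [-22, 7, -3]].
M = (A⁻¹S)N⁻¹ = [[-2, 3, 4], [-3, 3, 2], [-5, 3, -5]].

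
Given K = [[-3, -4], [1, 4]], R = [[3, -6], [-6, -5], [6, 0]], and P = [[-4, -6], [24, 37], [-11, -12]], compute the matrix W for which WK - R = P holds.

WK = P + R = [[-1, -12], [18, 32], [-5, -12]].
Since K sits to the right of W, W = (P + R)K⁻¹.
K has determinant -8; K⁻¹ = [[-1/2, -1/2], [1/8, 3/8]].
W = (P + R)K⁻¹ = [[-1, -4], [-5, 3], [1, -2]].

W = [[-1, -4], [-5, 3], [1, -2]]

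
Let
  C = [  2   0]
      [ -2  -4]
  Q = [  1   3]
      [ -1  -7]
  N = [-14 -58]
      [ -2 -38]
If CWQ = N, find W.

Left-multiply by C⁻¹ and right-multiply by Q⁻¹: W = C⁻¹NQ⁻¹.
C has determinant -8; C⁻¹ = [[1/2, 0], [-1/4, -1/4]].
Q has determinant -4; Q⁻¹ = [[7/4, 3/4], [-1/4, -1/4]].
C⁻¹N = [[-7, -29], [4, 24]].
W = (C⁻¹N)Q⁻¹ = [[-5, 2], [1, -3]].

W = [[-5, 2], [1, -3]]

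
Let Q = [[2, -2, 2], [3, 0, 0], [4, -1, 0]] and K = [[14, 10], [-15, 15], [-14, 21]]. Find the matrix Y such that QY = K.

Q is on the left of Y, so left-multiply by Q⁻¹: Y = Q⁻¹K.
Q has determinant -6; Q⁻¹ = [[0, 1/3, 0], [0, 4/3, -1], [1/2, 1, -1]].
Y = Q⁻¹K = [[0, 1/3, 0], [0, 4/3, -1], [1/2, 1, -1]] · [[14, 10], [-15, 15], [-14, 21]] = [[-5, 5], [-6, -1], [6, -1]].

Y = [[-5, 5], [-6, -1], [6, -1]]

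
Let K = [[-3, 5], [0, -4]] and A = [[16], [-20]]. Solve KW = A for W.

Left-multiplying both sides by K⁻¹ gives W = K⁻¹A.
det K = 12, so K⁻¹ = [[-1/3, -5/12], [0, -1/4]].
W = K⁻¹A = [[-1/3, -5/12], [0, -1/4]] · [[16], [-20]] = [[3], [5]].

W = [[3], [5]]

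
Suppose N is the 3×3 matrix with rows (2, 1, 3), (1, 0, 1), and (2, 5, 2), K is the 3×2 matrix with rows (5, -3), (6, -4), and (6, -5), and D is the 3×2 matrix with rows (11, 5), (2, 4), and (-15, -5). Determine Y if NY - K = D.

NY = D + K = [[16, 2], [8, 0], [-9, -10]].
N is on the left of Y, so left-multiply by N⁻¹: Y = N⁻¹(D + K).
det N = 5; the adjugate gives N⁻¹ = [[-1, 13/5, 1/5], [0, -2/5, 1/5], [1, -8/5, -1/5]].
Y = N⁻¹(D + K) = [[3, -4], [-5, -2], [5, 4]].

Y = [[3, -4], [-5, -2], [5, 4]]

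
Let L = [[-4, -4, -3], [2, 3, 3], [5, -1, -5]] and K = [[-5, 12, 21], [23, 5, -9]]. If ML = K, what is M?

M = [[-3, -1, -3], [-2, 0, 3]]

Right-multiplying both sides by L⁻¹ gives M = KL⁻¹.
L has determinant -1; L⁻¹ = [[12, 17, 3], [-25, -35, -6], [17, 24, 4]].
M = KL⁻¹ = [[-5, 12, 21], [23, 5, -9]] · [[12, 17, 3], [-25, -35, -6], [17, 24, 4]] = [[-3, -1, -3], [-2, 0, 3]].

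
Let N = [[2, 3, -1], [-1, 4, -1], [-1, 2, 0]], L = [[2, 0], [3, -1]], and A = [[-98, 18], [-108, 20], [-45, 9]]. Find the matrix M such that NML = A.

M = [[-1, -1], [-5, -5], [5, 1]]

Isolating M: multiply by N⁻¹ from the left and L⁻¹ from the right, so M = N⁻¹AL⁻¹.
det N = 5; the adjugate gives N⁻¹ = [[2/5, -2/5, 1/5], [1/5, -1/5, 3/5], [2/5, -7/5, 11/5]].
L has determinant -2; L⁻¹ = [[1/2, 0], [3/2, -1]].
N⁻¹A = [[-5, 1], [-25, 5], [13, -1]].
M = (N⁻¹A)L⁻¹ = [[-1, -1], [-5, -5], [5, 1]].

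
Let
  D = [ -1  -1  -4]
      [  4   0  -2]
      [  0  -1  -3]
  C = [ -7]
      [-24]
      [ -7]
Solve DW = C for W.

Left-multiplying both sides by D⁻¹ gives W = D⁻¹C.
det D = 6, so D⁻¹ = [[-1/3, 1/6, 1/3], [2, 1/2, -3], [-2/3, -1/6, 2/3]].
W = D⁻¹C = [[-1/3, 1/6, 1/3], [2, 1/2, -3], [-2/3, -1/6, 2/3]] · [[-7], [-24], [-7]] = [[-4], [-5], [4]].

W = [[-4], [-5], [4]]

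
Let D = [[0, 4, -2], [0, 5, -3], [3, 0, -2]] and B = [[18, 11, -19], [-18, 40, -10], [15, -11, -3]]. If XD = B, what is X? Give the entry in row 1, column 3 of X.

D is on the right of X, so right-multiply by D⁻¹: X = BD⁻¹.
D has determinant -6; D⁻¹ = [[5/3, -4/3, 1/3], [3/2, -1, 0], [5/2, -2, 0]].
X = BD⁻¹ = [[18, 11, -19], [-18, 40, -10], [15, -11, -3]] · [[5/3, -4/3, 1/3], [3/2, -1, 0], [5/2, -2, 0]] = [[-1, 3, 6], [5, 4, -6], [1, -3, 5]].

6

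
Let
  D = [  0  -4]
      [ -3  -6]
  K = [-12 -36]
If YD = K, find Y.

Y = [[3, 4]]

Right-multiplying both sides by D⁻¹ gives Y = KD⁻¹.
D has determinant -12; D⁻¹ = [[1/2, -1/3], [-1/4, 0]].
Y = KD⁻¹ = [[-12, -36]] · [[1/2, -1/3], [-1/4, 0]] = [[3, 4]].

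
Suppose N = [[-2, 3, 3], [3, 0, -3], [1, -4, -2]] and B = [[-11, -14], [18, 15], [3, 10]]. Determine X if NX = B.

X = [[1, 4], [2, -1], [-5, -1]]

N is on the left of X, so left-multiply by N⁻¹: X = N⁻¹B.
det N = -3, so N⁻¹ = [[4, 2, 3], [-1, -1/3, -1], [4, 5/3, 3]].
X = N⁻¹B = [[4, 2, 3], [-1, -1/3, -1], [4, 5/3, 3]] · [[-11, -14], [18, 15], [3, 10]] = [[1, 4], [2, -1], [-5, -1]].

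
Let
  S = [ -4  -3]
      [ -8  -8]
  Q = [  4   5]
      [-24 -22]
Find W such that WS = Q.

Right-multiplying both sides by S⁻¹ gives W = QS⁻¹.
det S = 8; the adjugate gives S⁻¹ = [[-1, 3/8], [1, -1/2]].
W = QS⁻¹ = [[4, 5], [-24, -22]] · [[-1, 3/8], [1, -1/2]] = [[1, -1], [2, 2]].

W = [[1, -1], [2, 2]]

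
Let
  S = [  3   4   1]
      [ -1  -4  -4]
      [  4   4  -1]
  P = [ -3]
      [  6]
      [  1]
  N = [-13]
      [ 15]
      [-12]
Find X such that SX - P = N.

SX = N + P = [[-16], [21], [-11]].
Since S multiplies X on the left, X = S⁻¹(N + P).
S has determinant 4; S⁻¹ = [[5, 2, -3], [-17/4, -7/4, 11/4], [3, 1, -2]].
X = S⁻¹(N + P) = [[-5], [1], [-5]].

X = [[-5], [1], [-5]]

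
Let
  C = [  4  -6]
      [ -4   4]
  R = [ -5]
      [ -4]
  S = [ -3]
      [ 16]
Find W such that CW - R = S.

CW = S + R = [[-8], [12]].
C is on the left of W, so left-multiply by C⁻¹: W = C⁻¹(S + R).
det C = -8, so C⁻¹ = [[-1/2, -3/4], [-1/2, -1/2]].
W = C⁻¹(S + R) = [[-5], [-2]].

W = [[-5], [-2]]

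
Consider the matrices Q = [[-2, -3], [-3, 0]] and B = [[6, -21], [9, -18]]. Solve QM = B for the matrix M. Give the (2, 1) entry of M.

Left-multiplying both sides by Q⁻¹ gives M = Q⁻¹B.
Q has determinant -9; Q⁻¹ = [[0, -1/3], [-1/3, 2/9]].
M = Q⁻¹B = [[0, -1/3], [-1/3, 2/9]] · [[6, -21], [9, -18]] = [[-3, 6], [0, 3]].

0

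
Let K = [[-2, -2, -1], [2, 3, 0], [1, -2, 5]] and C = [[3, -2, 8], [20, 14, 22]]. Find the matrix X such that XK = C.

K is on the right of X, so right-multiply by K⁻¹: X = CK⁻¹.
det K = -3; the adjugate gives K⁻¹ = [[-5, -4, -1], [10/3, 3, 2/3], [7/3, 2, 2/3]].
X = CK⁻¹ = [[3, -2, 8], [20, 14, 22]] · [[-5, -4, -1], [10/3, 3, 2/3], [7/3, 2, 2/3]] = [[-3, -2, 1], [-2, 6, 4]].

X = [[-3, -2, 1], [-2, 6, 4]]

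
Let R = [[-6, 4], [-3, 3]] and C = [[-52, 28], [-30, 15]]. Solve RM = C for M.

R is on the left of M, so left-multiply by R⁻¹: M = R⁻¹C.
det R = -6, so R⁻¹ = [[-1/2, 2/3], [-1/2, 1]].
M = R⁻¹C = [[-1/2, 2/3], [-1/2, 1]] · [[-52, 28], [-30, 15]] = [[6, -4], [-4, 1]].

M = [[6, -4], [-4, 1]]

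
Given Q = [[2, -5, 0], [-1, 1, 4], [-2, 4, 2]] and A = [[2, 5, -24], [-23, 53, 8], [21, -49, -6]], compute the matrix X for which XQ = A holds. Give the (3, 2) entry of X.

1

Q is on the right of X, so right-multiply by Q⁻¹: X = AQ⁻¹.
det Q = 2, so Q⁻¹ = [[-7, 5, -10], [-3, 2, -4], [-1, 1, -3/2]].
X = AQ⁻¹ = [[2, 5, -24], [-23, 53, 8], [21, -49, -6]] · [[-7, 5, -10], [-3, 2, -4], [-1, 1, -3/2]] = [[-5, -4, -4], [-6, -1, 6], [6, 1, -5]].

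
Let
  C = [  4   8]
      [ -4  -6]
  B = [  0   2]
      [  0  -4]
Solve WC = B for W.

Right-multiplying both sides by C⁻¹ gives W = BC⁻¹.
C has determinant 8; C⁻¹ = [[-3/4, -1], [1/2, 1/2]].
W = BC⁻¹ = [[0, 2], [0, -4]] · [[-3/4, -1], [1/2, 1/2]] = [[1, 1], [-2, -2]].

W = [[1, 1], [-2, -2]]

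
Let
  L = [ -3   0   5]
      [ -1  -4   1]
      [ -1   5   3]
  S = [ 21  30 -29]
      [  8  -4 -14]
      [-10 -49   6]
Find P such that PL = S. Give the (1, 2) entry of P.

-5

Right-multiplying both sides by L⁻¹ gives P = SL⁻¹.
L has determinant 6; L⁻¹ = [[-17/6, 25/6, 10/3], [1/3, -2/3, -1/3], [-3/2, 5/2, 2]].
P = SL⁻¹ = [[21, 30, -29], [8, -4, -14], [-10, -49, 6]] · [[-17/6, 25/6, 10/3], [1/3, -2/3, -1/3], [-3/2, 5/2, 2]] = [[-6, -5, 2], [-3, 1, 0], [3, 6, -5]].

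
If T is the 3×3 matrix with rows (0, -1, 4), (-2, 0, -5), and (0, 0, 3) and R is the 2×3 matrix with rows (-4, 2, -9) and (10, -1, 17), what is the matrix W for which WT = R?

W = [[-2, 2, 3], [1, -5, -4]]

T is on the right of W, so right-multiply by T⁻¹: W = RT⁻¹.
det T = -6, so T⁻¹ = [[0, -1/2, -5/6], [-1, 0, 4/3], [0, 0, 1/3]].
W = RT⁻¹ = [[-4, 2, -9], [10, -1, 17]] · [[0, -1/2, -5/6], [-1, 0, 4/3], [0, 0, 1/3]] = [[-2, 2, 3], [1, -5, -4]].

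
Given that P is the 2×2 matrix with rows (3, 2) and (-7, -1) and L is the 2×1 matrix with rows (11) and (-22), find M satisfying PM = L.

M = [[3], [1]]

Left-multiplying both sides by P⁻¹ gives M = P⁻¹L.
det P = 11; the adjugate gives P⁻¹ = [[-1/11, -2/11], [7/11, 3/11]].
M = P⁻¹L = [[-1/11, -2/11], [7/11, 3/11]] · [[11], [-22]] = [[3], [1]].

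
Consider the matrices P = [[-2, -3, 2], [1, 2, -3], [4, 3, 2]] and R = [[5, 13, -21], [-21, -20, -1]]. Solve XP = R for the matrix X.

Right-multiplying both sides by P⁻¹ gives X = RP⁻¹.
P has determinant 6; P⁻¹ = [[13/6, 2, 5/6], [-7/3, -2, -2/3], [-5/6, -1, -1/6]].
X = RP⁻¹ = [[5, 13, -21], [-21, -20, -1]] · [[13/6, 2, 5/6], [-7/3, -2, -2/3], [-5/6, -1, -1/6]] = [[-2, 5, -1], [2, -1, -4]].

X = [[-2, 5, -1], [2, -1, -4]]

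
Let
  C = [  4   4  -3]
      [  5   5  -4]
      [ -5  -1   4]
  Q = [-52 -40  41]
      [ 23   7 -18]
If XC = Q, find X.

X = [[-3, -5, 3], [2, -1, -4]]

Right-multiplying both sides by C⁻¹ gives X = QC⁻¹.
det C = 4; the adjugate gives C⁻¹ = [[4, -13/4, -1/4], [0, 1/4, 1/4], [5, -4, 0]].
X = QC⁻¹ = [[-52, -40, 41], [23, 7, -18]] · [[4, -13/4, -1/4], [0, 1/4, 1/4], [5, -4, 0]] = [[-3, -5, 3], [2, -1, -4]].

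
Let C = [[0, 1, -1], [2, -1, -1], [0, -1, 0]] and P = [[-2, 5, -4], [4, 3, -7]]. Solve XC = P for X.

X = [[5, -1, 1], [5, 2, 0]]

C is on the right of X, so right-multiply by C⁻¹: X = PC⁻¹.
det C = 2, so C⁻¹ = [[-1/2, 1/2, -1], [0, 0, -1], [-1, 0, -1]].
X = PC⁻¹ = [[-2, 5, -4], [4, 3, -7]] · [[-1/2, 1/2, -1], [0, 0, -1], [-1, 0, -1]] = [[5, -1, 1], [5, 2, 0]].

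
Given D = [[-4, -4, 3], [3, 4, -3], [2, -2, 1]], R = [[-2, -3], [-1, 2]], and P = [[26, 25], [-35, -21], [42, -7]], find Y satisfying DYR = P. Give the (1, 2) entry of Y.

Left-multiply by D⁻¹ and right-multiply by R⁻¹: Y = D⁻¹PR⁻¹.
det D = 2, so D⁻¹ = [[-1, -1, 0], [-9/2, -5, -3/2], [-7, -8, -2]].
det R = -7, so R⁻¹ = [[-2/7, -3/7], [-1/7, 2/7]].
D⁻¹P = [[9, -4], [-5, 3], [14, 7]].
Y = (D⁻¹P)R⁻¹ = [[-2, -5], [1, 3], [-5, -4]].

-5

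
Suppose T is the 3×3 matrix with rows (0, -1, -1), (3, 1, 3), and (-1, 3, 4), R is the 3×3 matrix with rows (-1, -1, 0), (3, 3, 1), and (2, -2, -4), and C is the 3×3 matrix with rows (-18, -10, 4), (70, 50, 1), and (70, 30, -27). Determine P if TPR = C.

P = [[3, 3, -1], [0, 0, -1], [-2, 4, 3]]

Left-multiply by T⁻¹ and right-multiply by R⁻¹: P = T⁻¹CR⁻¹.
T has determinant 5; T⁻¹ = [[-1, 1/5, -2/5], [-3, -1/5, -3/5], [2, 1/5, 3/5]].
det R = -4; the adjugate gives R⁻¹ = [[5/2, 1, 1/4], [-7/2, -1, -1/4], [3, 1, 0]].
T⁻¹C = [[4, 8, 7], [-2, 2, 4], [20, 8, -8]].
P = (T⁻¹C)R⁻¹ = [[3, 3, -1], [0, 0, -1], [-2, 4, 3]].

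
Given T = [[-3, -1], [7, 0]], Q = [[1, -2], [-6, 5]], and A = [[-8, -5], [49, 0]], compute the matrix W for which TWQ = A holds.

Isolating W: multiply by T⁻¹ from the left and Q⁻¹ from the right, so W = T⁻¹AQ⁻¹.
T has determinant 7; T⁻¹ = [[0, 1/7], [-1, -3/7]].
Q has determinant -7; Q⁻¹ = [[-5/7, -2/7], [-6/7, -1/7]].
T⁻¹A = [[7, 0], [-13, 5]].
W = (T⁻¹A)Q⁻¹ = [[-5, -2], [5, 3]].

W = [[-5, -2], [5, 3]]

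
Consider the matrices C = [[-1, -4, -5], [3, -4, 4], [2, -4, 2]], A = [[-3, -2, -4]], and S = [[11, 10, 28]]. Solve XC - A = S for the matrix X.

X = [[-4, 0, 2]]

XC = S + A = [[8, 8, 24]].
C is on the right of X, so right-multiply by C⁻¹: X = (S + A)C⁻¹.
det C = 4; the adjugate gives C⁻¹ = [[2, 7, -9], [1/2, 2, -11/4], [-1, -3, 4]].
X = (S + A)C⁻¹ = [[-4, 0, 2]].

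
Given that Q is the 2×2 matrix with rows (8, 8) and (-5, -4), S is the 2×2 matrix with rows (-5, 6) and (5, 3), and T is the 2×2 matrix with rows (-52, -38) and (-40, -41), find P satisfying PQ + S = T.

P = [[-4, 3], [-5, 1]]

PQ = T − S = [[-47, -44], [-45, -44]].
Q is on the right of P, so right-multiply by Q⁻¹: P = (T − S)Q⁻¹.
det Q = 8, so Q⁻¹ = [[-1/2, -1], [5/8, 1]].
P = (T − S)Q⁻¹ = [[-4, 3], [-5, 1]].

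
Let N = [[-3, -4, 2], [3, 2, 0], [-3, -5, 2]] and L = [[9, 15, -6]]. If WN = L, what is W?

W = [[0, 0, -3]]

Since N sits to the right of W, W = LN⁻¹.
det N = -6; the adjugate gives N⁻¹ = [[-2/3, 1/3, 2/3], [1, 0, -1], [3/2, 1/2, -1]].
W = LN⁻¹ = [[9, 15, -6]] · [[-2/3, 1/3, 2/3], [1, 0, -1], [3/2, 1/2, -1]] = [[0, 0, -3]].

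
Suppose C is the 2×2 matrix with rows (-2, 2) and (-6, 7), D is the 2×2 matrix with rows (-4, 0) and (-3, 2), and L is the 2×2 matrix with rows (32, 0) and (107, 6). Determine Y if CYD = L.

Isolating Y: multiply by C⁻¹ from the left and D⁻¹ from the right, so Y = C⁻¹LD⁻¹.
det C = -2, so C⁻¹ = [[-7/2, 1], [-3, 1]].
D has determinant -8; D⁻¹ = [[-1/4, 0], [-3/8, 1/2]].
C⁻¹L = [[-5, 6], [11, 6]].
Y = (C⁻¹L)D⁻¹ = [[-1, 3], [-5, 3]].

Y = [[-1, 3], [-5, 3]]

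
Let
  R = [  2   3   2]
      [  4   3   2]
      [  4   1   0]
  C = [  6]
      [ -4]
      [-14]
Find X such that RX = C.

R is on the left of X, so left-multiply by R⁻¹: X = R⁻¹C.
det R = 4, so R⁻¹ = [[-1/2, 1/2, 0], [2, -2, 1], [-2, 5/2, -3/2]].
X = R⁻¹C = [[-1/2, 1/2, 0], [2, -2, 1], [-2, 5/2, -3/2]] · [[6], [-4], [-14]] = [[-5], [6], [-1]].

X = [[-5], [6], [-1]]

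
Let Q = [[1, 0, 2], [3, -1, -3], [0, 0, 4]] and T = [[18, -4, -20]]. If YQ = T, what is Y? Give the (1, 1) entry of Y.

Since Q sits to the right of Y, Y = TQ⁻¹.
det Q = -4; the adjugate gives Q⁻¹ = [[1, 0, -1/2], [3, -1, -9/4], [0, 0, 1/4]].
Y = TQ⁻¹ = [[18, -4, -20]] · [[1, 0, -1/2], [3, -1, -9/4], [0, 0, 1/4]] = [[6, 4, -5]].

6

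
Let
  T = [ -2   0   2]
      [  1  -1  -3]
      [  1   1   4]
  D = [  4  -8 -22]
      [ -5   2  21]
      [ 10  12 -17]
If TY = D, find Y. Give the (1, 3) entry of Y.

T is on the left of Y, so left-multiply by T⁻¹: Y = T⁻¹D.
T has determinant 6; T⁻¹ = [[-1/6, 1/3, 1/3], [-7/6, -5/3, -2/3], [1/3, 1/3, 1/3]].
Y = T⁻¹D = [[-1/6, 1/3, 1/3], [-7/6, -5/3, -2/3], [1/3, 1/3, 1/3]] · [[4, -8, -22], [-5, 2, 21], [10, 12, -17]] = [[1, 6, 5], [-3, -2, 2], [3, 2, -6]].

5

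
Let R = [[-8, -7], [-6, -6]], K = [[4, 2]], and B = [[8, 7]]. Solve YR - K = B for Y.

Y = [[-3, 2]]

YR = B + K = [[12, 9]].
R is on the right of Y, so right-multiply by R⁻¹: Y = (B + K)R⁻¹.
R has determinant 6; R⁻¹ = [[-1, 7/6], [1, -4/3]].
Y = (B + K)R⁻¹ = [[-3, 2]].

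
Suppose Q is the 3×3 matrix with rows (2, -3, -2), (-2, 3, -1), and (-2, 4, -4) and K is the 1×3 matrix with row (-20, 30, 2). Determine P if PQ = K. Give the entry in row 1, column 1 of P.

Since Q sits to the right of P, P = KQ⁻¹.
det Q = 6; the adjugate gives Q⁻¹ = [[-4/3, -10/3, 3/2], [-1, -2, 1], [-1/3, -1/3, 0]].
P = KQ⁻¹ = [[-20, 30, 2]] · [[-4/3, -10/3, 3/2], [-1, -2, 1], [-1/3, -1/3, 0]] = [[-4, 6, 0]].

-4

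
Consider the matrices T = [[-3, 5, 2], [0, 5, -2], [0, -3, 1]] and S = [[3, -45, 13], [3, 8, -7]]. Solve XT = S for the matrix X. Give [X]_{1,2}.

-5

Since T sits to the right of X, X = ST⁻¹.
T has determinant 3; T⁻¹ = [[-1/3, -11/3, -20/3], [0, -1, -2], [0, -3, -5]].
X = ST⁻¹ = [[3, -45, 13], [3, 8, -7]] · [[-1/3, -11/3, -20/3], [0, -1, -2], [0, -3, -5]] = [[-1, -5, 5], [-1, 2, -1]].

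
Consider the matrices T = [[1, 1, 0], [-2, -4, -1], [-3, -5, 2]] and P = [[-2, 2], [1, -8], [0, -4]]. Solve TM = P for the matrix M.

M = [[-4, 1], [2, 1], [-1, 2]]

Left-multiplying both sides by T⁻¹ gives M = T⁻¹P.
T has determinant -6; T⁻¹ = [[13/6, 1/3, 1/6], [-7/6, -1/3, -1/6], [1/3, -1/3, 1/3]].
M = T⁻¹P = [[13/6, 1/3, 1/6], [-7/6, -1/3, -1/6], [1/3, -1/3, 1/3]] · [[-2, 2], [1, -8], [0, -4]] = [[-4, 1], [2, 1], [-1, 2]].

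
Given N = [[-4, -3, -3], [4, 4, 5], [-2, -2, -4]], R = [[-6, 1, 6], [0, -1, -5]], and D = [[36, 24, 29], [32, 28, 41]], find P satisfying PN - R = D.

P = [[-5, 0, -5], [-5, 1, -4]]

PN = D + R = [[30, 25, 35], [32, 27, 36]].
Right-multiplying both sides by N⁻¹ gives P = (D + R)N⁻¹.
det N = 6, so N⁻¹ = [[-1, -1, -1/2], [1, 5/3, 4/3], [0, -1/3, -2/3]].
P = (D + R)N⁻¹ = [[-5, 0, -5], [-5, 1, -4]].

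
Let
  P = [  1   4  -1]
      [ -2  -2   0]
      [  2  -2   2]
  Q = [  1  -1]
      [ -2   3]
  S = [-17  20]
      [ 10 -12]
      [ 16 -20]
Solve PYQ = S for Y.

Left-multiply by P⁻¹ and right-multiply by Q⁻¹: Y = P⁻¹SQ⁻¹.
P has determinant 4; P⁻¹ = [[-1, -3/2, -1/2], [1, 1, 1/2], [2, 5/2, 3/2]].
det Q = 1; the adjugate gives Q⁻¹ = [[3, 1], [2, 1]].
P⁻¹S = [[-6, 8], [1, -2], [15, -20]].
Y = (P⁻¹S)Q⁻¹ = [[-2, 2], [-1, -1], [5, -5]].

Y = [[-2, 2], [-1, -1], [5, -5]]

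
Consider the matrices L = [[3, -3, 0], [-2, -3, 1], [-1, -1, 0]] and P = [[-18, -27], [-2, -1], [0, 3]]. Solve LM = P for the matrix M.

Since L multiplies M on the left, M = L⁻¹P.
det L = 6, so L⁻¹ = [[1/6, 0, -1/2], [-1/6, 0, -1/2], [-1/6, 1, -5/2]].
M = L⁻¹P = [[1/6, 0, -1/2], [-1/6, 0, -1/2], [-1/6, 1, -5/2]] · [[-18, -27], [-2, -1], [0, 3]] = [[-3, -6], [3, 3], [1, -4]].

M = [[-3, -6], [3, 3], [1, -4]]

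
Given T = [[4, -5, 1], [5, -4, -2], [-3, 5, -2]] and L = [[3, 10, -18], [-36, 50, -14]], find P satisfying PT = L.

P = [[-4, 5, 2], [-6, 0, 4]]

T is on the right of P, so right-multiply by T⁻¹: P = LT⁻¹.
T has determinant 5; T⁻¹ = [[18/5, -1, 14/5], [16/5, -1, 13/5], [13/5, -1, 9/5]].
P = LT⁻¹ = [[3, 10, -18], [-36, 50, -14]] · [[18/5, -1, 14/5], [16/5, -1, 13/5], [13/5, -1, 9/5]] = [[-4, 5, 2], [-6, 0, 4]].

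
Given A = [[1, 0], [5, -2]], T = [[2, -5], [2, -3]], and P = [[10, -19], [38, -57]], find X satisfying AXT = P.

Left-multiply by A⁻¹ and right-multiply by T⁻¹: X = A⁻¹PT⁻¹.
det A = -2; the adjugate gives A⁻¹ = [[1, 0], [5/2, -1/2]].
det T = 4; the adjugate gives T⁻¹ = [[-3/4, 5/4], [-1/2, 1/2]].
A⁻¹P = [[10, -19], [6, -19]].
X = (A⁻¹P)T⁻¹ = [[2, 3], [5, -2]].

X = [[2, 3], [5, -2]]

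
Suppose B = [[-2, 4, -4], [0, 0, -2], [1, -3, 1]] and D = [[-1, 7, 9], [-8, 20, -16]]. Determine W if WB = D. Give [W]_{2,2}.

Right-multiplying both sides by B⁻¹ gives W = DB⁻¹.
B has determinant 4; B⁻¹ = [[-3/2, 2, -2], [-1/2, 1/2, -1], [0, -1/2, 0]].
W = DB⁻¹ = [[-1, 7, 9], [-8, 20, -16]] · [[-3/2, 2, -2], [-1/2, 1/2, -1], [0, -1/2, 0]] = [[-2, -3, -5], [2, 2, -4]].

2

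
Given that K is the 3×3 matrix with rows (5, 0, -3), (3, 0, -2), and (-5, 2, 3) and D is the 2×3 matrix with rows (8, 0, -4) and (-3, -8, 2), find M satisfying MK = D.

M = [[4, -4, 0], [-4, -1, -4]]

Right-multiplying both sides by K⁻¹ gives M = DK⁻¹.
det K = 2; the adjugate gives K⁻¹ = [[2, -3, 0], [1/2, 0, 1/2], [3, -5, 0]].
M = DK⁻¹ = [[8, 0, -4], [-3, -8, 2]] · [[2, -3, 0], [1/2, 0, 1/2], [3, -5, 0]] = [[4, -4, 0], [-4, -1, -4]].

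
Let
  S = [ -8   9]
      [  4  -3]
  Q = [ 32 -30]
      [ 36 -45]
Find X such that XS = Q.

X = [[-2, 4], [-6, -3]]

Since S sits to the right of X, X = QS⁻¹.
S has determinant -12; S⁻¹ = [[1/4, 3/4], [1/3, 2/3]].
X = QS⁻¹ = [[32, -30], [36, -45]] · [[1/4, 3/4], [1/3, 2/3]] = [[-2, 4], [-6, -3]].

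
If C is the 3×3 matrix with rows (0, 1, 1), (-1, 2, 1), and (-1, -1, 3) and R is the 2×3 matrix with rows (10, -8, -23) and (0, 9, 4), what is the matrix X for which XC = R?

X = [[-3, -5, -5], [6, 1, -1]]

Right-multiplying both sides by C⁻¹ gives X = RC⁻¹.
C has determinant 5; C⁻¹ = [[7/5, -4/5, -1/5], [2/5, 1/5, -1/5], [3/5, -1/5, 1/5]].
X = RC⁻¹ = [[10, -8, -23], [0, 9, 4]] · [[7/5, -4/5, -1/5], [2/5, 1/5, -1/5], [3/5, -1/5, 1/5]] = [[-3, -5, -5], [6, 1, -1]].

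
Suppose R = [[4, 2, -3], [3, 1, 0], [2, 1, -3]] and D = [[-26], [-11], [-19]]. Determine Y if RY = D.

Y = [[-4], [1], [4]]

Since R multiplies Y on the left, Y = R⁻¹D.
det R = 3; the adjugate gives R⁻¹ = [[-1, 1, 1], [3, -2, -3], [1/3, 0, -2/3]].
Y = R⁻¹D = [[-1, 1, 1], [3, -2, -3], [1/3, 0, -2/3]] · [[-26], [-11], [-19]] = [[-4], [1], [4]].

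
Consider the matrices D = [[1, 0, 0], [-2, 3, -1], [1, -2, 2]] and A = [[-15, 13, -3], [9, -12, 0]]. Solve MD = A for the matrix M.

M = [[-6, 5, 1], [0, -6, -3]]

Since D sits to the right of M, M = AD⁻¹.
det D = 4, so D⁻¹ = [[1, 0, 0], [3/4, 1/2, 1/4], [1/4, 1/2, 3/4]].
M = AD⁻¹ = [[-15, 13, -3], [9, -12, 0]] · [[1, 0, 0], [3/4, 1/2, 1/4], [1/4, 1/2, 3/4]] = [[-6, 5, 1], [0, -6, -3]].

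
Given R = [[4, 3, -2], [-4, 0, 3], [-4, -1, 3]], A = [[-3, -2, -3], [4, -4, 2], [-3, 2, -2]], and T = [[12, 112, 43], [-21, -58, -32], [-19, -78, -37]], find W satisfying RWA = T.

W = [[-3, 0, 2], [-3, -5, -3], [2, 0, -1]]

Isolating W: multiply by R⁻¹ from the left and A⁻¹ from the right, so W = R⁻¹TA⁻¹.
det R = 4, so R⁻¹ = [[3/4, -7/4, 9/4], [0, 1, -1], [1, -2, 3]].
det A = -4, so A⁻¹ = [[-1, 5/2, 4], [-1/2, 3/4, 3/2], [1, -3, -5]].
R⁻¹T = [[3, 10, 5], [-2, 20, 5], [-3, -6, -4]].
W = (R⁻¹T)A⁻¹ = [[-3, 0, 2], [-3, -5, -3], [2, 0, -1]].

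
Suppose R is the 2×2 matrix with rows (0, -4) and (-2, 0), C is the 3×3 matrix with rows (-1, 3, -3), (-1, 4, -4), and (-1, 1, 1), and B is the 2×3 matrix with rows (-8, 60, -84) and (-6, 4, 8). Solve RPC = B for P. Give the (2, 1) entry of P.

-2

Isolating P: multiply by R⁻¹ from the left and C⁻¹ from the right, so P = R⁻¹BC⁻¹.
det R = -8, so R⁻¹ = [[0, -1/2], [-1/4, 0]].
det C = -2, so C⁻¹ = [[-4, 3, 0], [-5/2, 2, 1/2], [-3/2, 1, 1/2]].
R⁻¹B = [[3, -2, -4], [2, -15, 21]].
P = (R⁻¹B)C⁻¹ = [[-1, 1, -3], [-2, -3, 3]].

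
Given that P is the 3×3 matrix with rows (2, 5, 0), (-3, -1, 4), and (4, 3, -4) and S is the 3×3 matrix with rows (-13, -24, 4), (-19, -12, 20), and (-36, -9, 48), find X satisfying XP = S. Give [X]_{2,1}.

P is on the right of X, so right-multiply by P⁻¹: X = SP⁻¹.
det P = 4, so P⁻¹ = [[-2, 5, 5], [1, -2, -2], [-5/4, 7/2, 13/4]].
X = SP⁻¹ = [[-13, -24, 4], [-19, -12, 20], [-36, -9, 48]] · [[-2, 5, 5], [1, -2, -2], [-5/4, 7/2, 13/4]] = [[-3, -3, -4], [1, -1, -6], [3, 6, -6]].

1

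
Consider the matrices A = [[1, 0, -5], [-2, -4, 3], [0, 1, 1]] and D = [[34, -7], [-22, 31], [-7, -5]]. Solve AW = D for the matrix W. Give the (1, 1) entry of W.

A is on the left of W, so left-multiply by A⁻¹: W = A⁻¹D.
A has determinant 3; A⁻¹ = [[-7/3, -5/3, -20/3], [2/3, 1/3, 7/3], [-2/3, -1/3, -4/3]].
W = A⁻¹D = [[-7/3, -5/3, -20/3], [2/3, 1/3, 7/3], [-2/3, -1/3, -4/3]] · [[34, -7], [-22, 31], [-7, -5]] = [[4, -2], [-1, -6], [-6, 1]].

4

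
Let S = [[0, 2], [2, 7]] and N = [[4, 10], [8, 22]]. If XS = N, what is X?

Right-multiplying both sides by S⁻¹ gives X = NS⁻¹.
S has determinant -4; S⁻¹ = [[-7/4, 1/2], [1/2, 0]].
X = NS⁻¹ = [[4, 10], [8, 22]] · [[-7/4, 1/2], [1/2, 0]] = [[-2, 2], [-3, 4]].

X = [[-2, 2], [-3, 4]]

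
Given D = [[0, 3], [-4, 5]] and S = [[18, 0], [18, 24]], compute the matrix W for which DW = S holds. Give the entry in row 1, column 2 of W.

Since D multiplies W on the left, W = D⁻¹S.
det D = 12, so D⁻¹ = [[5/12, -1/4], [1/3, 0]].
W = D⁻¹S = [[5/12, -1/4], [1/3, 0]] · [[18, 0], [18, 24]] = [[3, -6], [6, 0]].

-6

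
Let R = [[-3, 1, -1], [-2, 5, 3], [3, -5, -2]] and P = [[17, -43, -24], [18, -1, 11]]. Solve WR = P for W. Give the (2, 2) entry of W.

3

Right-multiplying both sides by R⁻¹ gives W = PR⁻¹.
det R = -5; the adjugate gives R⁻¹ = [[-1, -7/5, -8/5], [-1, -9/5, -11/5], [1, 12/5, 13/5]].
W = PR⁻¹ = [[17, -43, -24], [18, -1, 11]] · [[-1, -7/5, -8/5], [-1, -9/5, -11/5], [1, 12/5, 13/5]] = [[2, -4, 5], [-6, 3, 2]].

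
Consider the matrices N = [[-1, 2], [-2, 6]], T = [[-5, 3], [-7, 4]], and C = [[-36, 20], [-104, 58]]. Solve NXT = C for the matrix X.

X = [[2, -2], [-1, 3]]

Isolating X: multiply by N⁻¹ from the left and T⁻¹ from the right, so X = N⁻¹CT⁻¹.
det N = -2, so N⁻¹ = [[-3, 1], [-1, 1/2]].
det T = 1, so T⁻¹ = [[4, -3], [7, -5]].
N⁻¹C = [[4, -2], [-16, 9]].
X = (N⁻¹C)T⁻¹ = [[2, -2], [-1, 3]].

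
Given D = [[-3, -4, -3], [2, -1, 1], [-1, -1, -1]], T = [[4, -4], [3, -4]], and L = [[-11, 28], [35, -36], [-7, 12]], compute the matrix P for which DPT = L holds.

P = [[2, 0], [-4, 2], [0, 3]]

Left-multiply by D⁻¹ and right-multiply by T⁻¹: P = D⁻¹LT⁻¹.
det D = -1; the adjugate gives D⁻¹ = [[-2, 1, 7], [-1, 0, 3], [3, -1, -11]].
det T = -4; the adjugate gives T⁻¹ = [[1, -1], [3/4, -1]].
D⁻¹L = [[8, -8], [-10, 8], [9, -12]].
P = (D⁻¹L)T⁻¹ = [[2, 0], [-4, 2], [0, 3]].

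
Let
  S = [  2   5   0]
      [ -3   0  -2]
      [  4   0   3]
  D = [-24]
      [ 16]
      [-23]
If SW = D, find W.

W = [[-2], [-4], [-5]]

S is on the left of W, so left-multiply by S⁻¹: W = S⁻¹D.
S has determinant 5; S⁻¹ = [[0, -3, -2], [1/5, 6/5, 4/5], [0, 4, 3]].
W = S⁻¹D = [[0, -3, -2], [1/5, 6/5, 4/5], [0, 4, 3]] · [[-24], [16], [-23]] = [[-2], [-4], [-5]].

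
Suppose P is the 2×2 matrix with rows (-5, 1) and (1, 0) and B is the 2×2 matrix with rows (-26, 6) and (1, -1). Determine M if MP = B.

Since P sits to the right of M, M = BP⁻¹.
P has determinant -1; P⁻¹ = [[0, 1], [1, 5]].
M = BP⁻¹ = [[-26, 6], [1, -1]] · [[0, 1], [1, 5]] = [[6, 4], [-1, -4]].

M = [[6, 4], [-1, -4]]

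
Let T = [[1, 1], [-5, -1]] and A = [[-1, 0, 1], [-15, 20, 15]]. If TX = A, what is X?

T is on the left of X, so left-multiply by T⁻¹: X = T⁻¹A.
T has determinant 4; T⁻¹ = [[-1/4, -1/4], [5/4, 1/4]].
X = T⁻¹A = [[-1/4, -1/4], [5/4, 1/4]] · [[-1, 0, 1], [-15, 20, 15]] = [[4, -5, -4], [-5, 5, 5]].

X = [[4, -5, -4], [-5, 5, 5]]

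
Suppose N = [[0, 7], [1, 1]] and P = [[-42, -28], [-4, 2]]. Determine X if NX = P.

N is on the left of X, so left-multiply by N⁻¹: X = N⁻¹P.
N has determinant -7; N⁻¹ = [[-1/7, 1], [1/7, 0]].
X = N⁻¹P = [[-1/7, 1], [1/7, 0]] · [[-42, -28], [-4, 2]] = [[2, 6], [-6, -4]].

X = [[2, 6], [-6, -4]]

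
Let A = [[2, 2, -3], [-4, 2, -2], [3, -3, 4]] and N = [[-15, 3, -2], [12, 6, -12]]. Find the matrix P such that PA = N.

P = [[-2, 2, -1], [2, -5, -4]]

Since A sits to the right of P, P = NA⁻¹.
det A = 6, so A⁻¹ = [[1/3, 1/6, 1/3], [5/3, 17/6, 8/3], [1, 2, 2]].
P = NA⁻¹ = [[-15, 3, -2], [12, 6, -12]] · [[1/3, 1/6, 1/3], [5/3, 17/6, 8/3], [1, 2, 2]] = [[-2, 2, -1], [2, -5, -4]].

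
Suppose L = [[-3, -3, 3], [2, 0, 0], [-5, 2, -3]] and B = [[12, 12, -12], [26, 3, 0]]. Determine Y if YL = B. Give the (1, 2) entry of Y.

0

Right-multiplying both sides by L⁻¹ gives Y = BL⁻¹.
det L = -6; the adjugate gives L⁻¹ = [[0, 1/2, 0], [-1, -4, -1], [-2/3, -7/2, -1]].
Y = BL⁻¹ = [[12, 12, -12], [26, 3, 0]] · [[0, 1/2, 0], [-1, -4, -1], [-2/3, -7/2, -1]] = [[-4, 0, 0], [-3, 1, -3]].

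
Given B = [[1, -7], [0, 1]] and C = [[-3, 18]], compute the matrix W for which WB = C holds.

B is on the right of W, so right-multiply by B⁻¹: W = CB⁻¹.
det B = 1, so B⁻¹ = [[1, 7], [0, 1]].
W = CB⁻¹ = [[-3, 18]] · [[1, 7], [0, 1]] = [[-3, -3]].

W = [[-3, -3]]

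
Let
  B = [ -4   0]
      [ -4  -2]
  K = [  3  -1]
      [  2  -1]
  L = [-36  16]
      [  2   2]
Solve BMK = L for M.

M = [[1, 3], [-5, -2]]

M = B⁻¹LK⁻¹ (apply B⁻¹ on the left and K⁻¹ on the right).
B has determinant 8; B⁻¹ = [[-1/4, 0], [1/2, -1/2]].
K has determinant -1; K⁻¹ = [[1, -1], [2, -3]].
B⁻¹L = [[9, -4], [-19, 7]].
M = (B⁻¹L)K⁻¹ = [[1, 3], [-5, -2]].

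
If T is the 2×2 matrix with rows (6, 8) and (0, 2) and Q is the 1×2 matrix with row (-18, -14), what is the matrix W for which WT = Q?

Right-multiplying both sides by T⁻¹ gives W = QT⁻¹.
det T = 12; the adjugate gives T⁻¹ = [[1/6, -2/3], [0, 1/2]].
W = QT⁻¹ = [[-18, -14]] · [[1/6, -2/3], [0, 1/2]] = [[-3, 5]].

W = [[-3, 5]]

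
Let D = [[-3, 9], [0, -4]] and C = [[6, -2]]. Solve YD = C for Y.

Y = [[-2, -4]]

Since D sits to the right of Y, Y = CD⁻¹.
D has determinant 12; D⁻¹ = [[-1/3, -3/4], [0, -1/4]].
Y = CD⁻¹ = [[6, -2]] · [[-1/3, -3/4], [0, -1/4]] = [[-2, -4]].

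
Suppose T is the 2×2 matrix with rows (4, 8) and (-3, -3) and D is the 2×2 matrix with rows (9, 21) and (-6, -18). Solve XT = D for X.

T is on the right of X, so right-multiply by T⁻¹: X = DT⁻¹.
det T = 12; the adjugate gives T⁻¹ = [[-1/4, -2/3], [1/4, 1/3]].
X = DT⁻¹ = [[9, 21], [-6, -18]] · [[-1/4, -2/3], [1/4, 1/3]] = [[3, 1], [-3, -2]].

X = [[3, 1], [-3, -2]]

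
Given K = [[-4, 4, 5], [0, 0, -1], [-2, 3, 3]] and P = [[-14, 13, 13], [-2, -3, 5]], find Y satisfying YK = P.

Y = [[4, 4, -1], [3, -5, -5]]

Right-multiplying both sides by K⁻¹ gives Y = PK⁻¹.
K has determinant -4; K⁻¹ = [[-3/4, -3/4, 1], [-1/2, 1/2, 1], [0, -1, 0]].
Y = PK⁻¹ = [[-14, 13, 13], [-2, -3, 5]] · [[-3/4, -3/4, 1], [-1/2, 1/2, 1], [0, -1, 0]] = [[4, 4, -1], [3, -5, -5]].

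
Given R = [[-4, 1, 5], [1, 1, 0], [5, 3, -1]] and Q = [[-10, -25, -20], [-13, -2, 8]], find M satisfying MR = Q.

M = [[-5, -5, -5], [1, 6, -3]]

Since R sits to the right of M, M = QR⁻¹.
R has determinant -5; R⁻¹ = [[1/5, -16/5, 1], [-1/5, 21/5, -1], [2/5, -17/5, 1]].
M = QR⁻¹ = [[-10, -25, -20], [-13, -2, 8]] · [[1/5, -16/5, 1], [-1/5, 21/5, -1], [2/5, -17/5, 1]] = [[-5, -5, -5], [1, 6, -3]].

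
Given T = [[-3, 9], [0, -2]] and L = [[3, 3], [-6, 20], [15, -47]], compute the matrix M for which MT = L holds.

Right-multiplying both sides by T⁻¹ gives M = LT⁻¹.
T has determinant 6; T⁻¹ = [[-1/3, -3/2], [0, -1/2]].
M = LT⁻¹ = [[3, 3], [-6, 20], [15, -47]] · [[-1/3, -3/2], [0, -1/2]] = [[-1, -6], [2, -1], [-5, 1]].

M = [[-1, -6], [2, -1], [-5, 1]]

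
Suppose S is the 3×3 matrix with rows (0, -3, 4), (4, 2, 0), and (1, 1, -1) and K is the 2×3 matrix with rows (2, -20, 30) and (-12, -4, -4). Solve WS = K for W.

S is on the right of W, so right-multiply by S⁻¹: W = KS⁻¹.
det S = -4, so S⁻¹ = [[1/2, -1/4, 2], [-1, 1, -4], [-1/2, 3/4, -3]].
W = KS⁻¹ = [[2, -20, 30], [-12, -4, -4]] · [[1/2, -1/4, 2], [-1, 1, -4], [-1/2, 3/4, -3]] = [[6, 2, -6], [0, -4, 4]].

W = [[6, 2, -6], [0, -4, 4]]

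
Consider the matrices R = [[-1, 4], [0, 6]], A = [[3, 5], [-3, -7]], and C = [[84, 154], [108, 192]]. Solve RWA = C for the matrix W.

Isolating W: multiply by R⁻¹ from the left and A⁻¹ from the right, so W = R⁻¹CA⁻¹.
R has determinant -6; R⁻¹ = [[-1, 2/3], [0, 1/6]].
det A = -6; the adjugate gives A⁻¹ = [[7/6, 5/6], [-1/2, -1/2]].
R⁻¹C = [[-12, -26], [18, 32]].
W = (R⁻¹C)A⁻¹ = [[-1, 3], [5, -1]].

W = [[-1, 3], [5, -1]]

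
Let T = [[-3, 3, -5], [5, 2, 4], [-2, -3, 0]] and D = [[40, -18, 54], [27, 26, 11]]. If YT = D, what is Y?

Since T sits to the right of Y, Y = DT⁻¹.
det T = -5; the adjugate gives T⁻¹ = [[-12/5, -3, -22/5], [8/5, 2, 13/5], [11/5, 3, 21/5]].
Y = DT⁻¹ = [[40, -18, 54], [27, 26, 11]] · [[-12/5, -3, -22/5], [8/5, 2, 13/5], [11/5, 3, 21/5]] = [[-6, 6, 4], [1, 4, -5]].

Y = [[-6, 6, 4], [1, 4, -5]]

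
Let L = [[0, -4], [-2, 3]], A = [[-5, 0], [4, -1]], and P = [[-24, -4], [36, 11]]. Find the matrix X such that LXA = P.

Isolating X: multiply by L⁻¹ from the left and A⁻¹ from the right, so X = L⁻¹PA⁻¹.
det L = -8; the adjugate gives L⁻¹ = [[-3/8, -1/2], [-1/4, 0]].
det A = 5; the adjugate gives A⁻¹ = [[-1/5, 0], [-4/5, -1]].
L⁻¹P = [[-9, -4], [6, 1]].
X = (L⁻¹P)A⁻¹ = [[5, 4], [-2, -1]].

X = [[5, 4], [-2, -1]]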